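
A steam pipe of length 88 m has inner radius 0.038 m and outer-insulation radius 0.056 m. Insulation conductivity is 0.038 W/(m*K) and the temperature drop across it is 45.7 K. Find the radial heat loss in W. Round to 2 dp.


Q = 2*pi*0.038*88*45.7/ln(0.056/0.038) = 2476.24 W

2476.24 W


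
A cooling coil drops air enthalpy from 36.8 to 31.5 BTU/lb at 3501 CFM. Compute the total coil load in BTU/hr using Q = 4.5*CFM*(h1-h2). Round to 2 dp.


Q = 4.5 * 3501 * (36.8 - 31.5) = 83498.85 BTU/hr

83498.85 BTU/hr


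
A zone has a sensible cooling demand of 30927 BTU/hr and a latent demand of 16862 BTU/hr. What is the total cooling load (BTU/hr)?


Qt = 30927 + 16862 = 47789 BTU/hr

47789 BTU/hr


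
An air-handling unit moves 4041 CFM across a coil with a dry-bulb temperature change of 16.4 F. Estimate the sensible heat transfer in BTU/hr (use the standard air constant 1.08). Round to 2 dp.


Q = 1.08 * 4041 * 16.4 = 71574.19 BTU/hr

71574.19 BTU/hr


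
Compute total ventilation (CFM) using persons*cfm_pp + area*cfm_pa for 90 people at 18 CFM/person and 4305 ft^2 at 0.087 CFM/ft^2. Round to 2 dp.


Total = 90*18 + 4305*0.087 = 1994.54 CFM

1994.54 CFM


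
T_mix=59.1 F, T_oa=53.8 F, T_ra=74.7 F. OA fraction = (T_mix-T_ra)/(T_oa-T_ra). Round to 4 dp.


frac = (59.1 - 74.7) / (53.8 - 74.7) = 0.7464

0.7464


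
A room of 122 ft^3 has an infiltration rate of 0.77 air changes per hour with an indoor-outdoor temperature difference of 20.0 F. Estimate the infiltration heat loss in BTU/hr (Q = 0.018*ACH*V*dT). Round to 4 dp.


Q = 0.018 * 0.77 * 122 * 20.0 = 33.8184 BTU/hr

33.8184 BTU/hr


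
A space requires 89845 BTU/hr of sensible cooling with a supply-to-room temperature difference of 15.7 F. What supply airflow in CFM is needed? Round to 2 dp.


CFM = 89845 / (1.08 * 15.7) = 5298.71

5298.71 CFM


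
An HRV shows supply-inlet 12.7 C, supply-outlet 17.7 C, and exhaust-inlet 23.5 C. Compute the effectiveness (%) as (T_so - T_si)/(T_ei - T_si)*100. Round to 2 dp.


eff = (17.7-12.7)/(23.5-12.7)*100 = 46.30 %

46.30 %


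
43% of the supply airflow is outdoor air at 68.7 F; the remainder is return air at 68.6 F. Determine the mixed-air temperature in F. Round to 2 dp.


T_mix = 0.43*68.7 + 0.57*68.6 = 68.64 F

68.64 F


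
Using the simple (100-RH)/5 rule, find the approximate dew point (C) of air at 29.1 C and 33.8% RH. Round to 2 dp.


Td = 29.1 - (100-33.8)/5 = 15.86 C

15.86 C


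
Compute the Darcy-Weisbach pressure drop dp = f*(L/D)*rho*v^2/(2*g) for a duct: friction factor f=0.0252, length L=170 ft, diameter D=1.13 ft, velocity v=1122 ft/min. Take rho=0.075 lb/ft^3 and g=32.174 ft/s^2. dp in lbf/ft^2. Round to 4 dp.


v_fps = 1122/60 = 18.7 ft/s
dp = 0.0252*(170/1.13)*0.075*18.7^2/(2*32.174) = 1.5452 lbf/ft^2

1.5452 lbf/ft^2


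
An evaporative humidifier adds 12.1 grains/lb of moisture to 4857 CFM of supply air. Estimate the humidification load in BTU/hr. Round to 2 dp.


Q = 0.68 * 4857 * 12.1 = 39963.40 BTU/hr

39963.40 BTU/hr


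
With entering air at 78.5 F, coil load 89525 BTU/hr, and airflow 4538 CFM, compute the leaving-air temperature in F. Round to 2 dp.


dT = 89525/(1.08*4538) = 18.2665
T_leave = 78.5 - 18.2665 = 60.23 F

60.23 F


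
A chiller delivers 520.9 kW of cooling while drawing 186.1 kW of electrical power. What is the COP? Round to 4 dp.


COP = 520.9 / 186.1 = 2.7990

2.7990


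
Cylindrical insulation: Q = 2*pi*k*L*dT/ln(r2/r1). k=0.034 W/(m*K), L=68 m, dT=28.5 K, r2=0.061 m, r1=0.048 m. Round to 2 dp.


Q = 2*pi*0.034*68*28.5/ln(0.061/0.048) = 1727.40 W

1727.40 W


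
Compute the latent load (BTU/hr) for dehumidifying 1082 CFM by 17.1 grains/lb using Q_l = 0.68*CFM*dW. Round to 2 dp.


Q = 0.68 * 1082 * 17.1 = 12581.50 BTU/hr

12581.50 BTU/hr


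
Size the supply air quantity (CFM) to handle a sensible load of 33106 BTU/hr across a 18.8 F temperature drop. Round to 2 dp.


CFM = 33106 / (1.08 * 18.8) = 1630.52

1630.52 CFM


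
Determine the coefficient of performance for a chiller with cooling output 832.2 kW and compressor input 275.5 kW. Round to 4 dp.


COP = 832.2 / 275.5 = 3.0207

3.0207


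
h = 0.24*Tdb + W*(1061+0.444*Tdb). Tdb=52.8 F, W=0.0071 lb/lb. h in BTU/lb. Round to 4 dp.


h = 0.24*52.8 + 0.0071*(1061+0.444*52.8) = 20.3715 BTU/lb

20.3715 BTU/lb


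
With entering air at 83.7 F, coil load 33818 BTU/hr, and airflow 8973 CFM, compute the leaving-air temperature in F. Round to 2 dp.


dT = 33818/(1.08*8973) = 3.4897
T_leave = 83.7 - 3.4897 = 80.21 F

80.21 F


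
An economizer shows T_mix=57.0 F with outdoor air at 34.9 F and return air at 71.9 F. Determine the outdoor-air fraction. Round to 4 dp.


frac = (57.0 - 71.9) / (34.9 - 71.9) = 0.4027

0.4027


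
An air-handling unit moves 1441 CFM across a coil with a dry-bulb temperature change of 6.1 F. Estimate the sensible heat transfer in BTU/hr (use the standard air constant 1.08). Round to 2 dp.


Q = 1.08 * 1441 * 6.1 = 9493.31 BTU/hr

9493.31 BTU/hr


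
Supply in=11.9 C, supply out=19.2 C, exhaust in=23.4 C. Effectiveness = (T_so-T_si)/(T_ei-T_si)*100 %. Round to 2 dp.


eff = (19.2-11.9)/(23.4-11.9)*100 = 63.48 %

63.48 %


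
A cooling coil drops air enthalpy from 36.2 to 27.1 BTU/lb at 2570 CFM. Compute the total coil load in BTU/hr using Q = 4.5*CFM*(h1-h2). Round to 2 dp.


Q = 4.5 * 2570 * (36.2 - 27.1) = 105241.50 BTU/hr

105241.50 BTU/hr


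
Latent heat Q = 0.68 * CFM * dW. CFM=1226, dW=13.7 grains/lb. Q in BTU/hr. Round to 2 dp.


Q = 0.68 * 1226 * 13.7 = 11421.42 BTU/hr

11421.42 BTU/hr


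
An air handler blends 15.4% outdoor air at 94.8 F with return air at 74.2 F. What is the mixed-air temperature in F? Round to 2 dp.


T_mix = 74.2 + (15.4/100)*(94.8-74.2) = 77.37 F

77.37 F


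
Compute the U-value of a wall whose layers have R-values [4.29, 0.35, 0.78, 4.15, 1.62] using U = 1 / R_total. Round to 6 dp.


R_total = 4.29 + 0.35 + 0.78 + 4.15 + 1.62 = 11.19
U = 1/11.19 = 0.089366

0.089366


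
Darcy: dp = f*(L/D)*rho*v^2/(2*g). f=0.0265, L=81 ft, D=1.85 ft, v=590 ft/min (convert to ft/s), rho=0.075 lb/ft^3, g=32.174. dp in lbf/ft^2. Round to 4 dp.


v_fps = 590/60 = 9.8333 ft/s
dp = 0.0265*(81/1.85)*0.075*9.8333^2/(2*32.174) = 0.1308 lbf/ft^2

0.1308 lbf/ft^2


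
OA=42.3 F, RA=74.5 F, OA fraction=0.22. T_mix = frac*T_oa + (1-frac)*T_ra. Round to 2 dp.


T_mix = 0.22*42.3 + 0.78*74.5 = 67.42 F

67.42 F


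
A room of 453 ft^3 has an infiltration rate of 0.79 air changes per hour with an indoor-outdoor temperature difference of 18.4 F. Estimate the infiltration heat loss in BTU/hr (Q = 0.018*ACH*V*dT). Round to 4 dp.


Q = 0.018 * 0.79 * 453 * 18.4 = 118.5265 BTU/hr

118.5265 BTU/hr


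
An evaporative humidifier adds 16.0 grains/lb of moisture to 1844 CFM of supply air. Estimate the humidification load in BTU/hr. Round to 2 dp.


Q = 0.68 * 1844 * 16.0 = 20062.72 BTU/hr

20062.72 BTU/hr


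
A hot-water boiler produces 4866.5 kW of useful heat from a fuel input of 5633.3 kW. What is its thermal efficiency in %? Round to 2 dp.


eta = (4866.5/5633.3)*100 = 86.39 %

86.39 %


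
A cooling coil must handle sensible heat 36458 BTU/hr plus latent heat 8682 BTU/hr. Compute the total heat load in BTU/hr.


Qt = 36458 + 8682 = 45140 BTU/hr

45140 BTU/hr


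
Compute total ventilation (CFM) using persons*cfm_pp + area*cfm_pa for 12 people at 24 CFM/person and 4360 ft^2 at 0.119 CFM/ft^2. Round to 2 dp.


Total = 12*24 + 4360*0.119 = 806.84 CFM

806.84 CFM


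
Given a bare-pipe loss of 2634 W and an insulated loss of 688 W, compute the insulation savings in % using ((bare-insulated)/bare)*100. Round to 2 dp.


Savings = ((2634-688)/2634)*100 = 73.88 %

73.88 %


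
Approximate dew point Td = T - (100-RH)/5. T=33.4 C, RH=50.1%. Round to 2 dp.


Td = 33.4 - (100-50.1)/5 = 23.42 C

23.42 C


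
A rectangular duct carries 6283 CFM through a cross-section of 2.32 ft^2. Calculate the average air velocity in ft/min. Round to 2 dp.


V = 6283 / 2.32 = 2708.19 ft/min

2708.19 ft/min


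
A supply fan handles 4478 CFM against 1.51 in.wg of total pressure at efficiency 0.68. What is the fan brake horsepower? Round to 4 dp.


BHP = 4478 * 1.51 / (6356 * 0.68) = 1.5645 hp

1.5645 hp


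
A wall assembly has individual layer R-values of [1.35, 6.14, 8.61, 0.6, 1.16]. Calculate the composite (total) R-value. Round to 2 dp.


R_total = 1.35 + 6.14 + 8.61 + 0.6 + 1.16 = 17.86

17.86


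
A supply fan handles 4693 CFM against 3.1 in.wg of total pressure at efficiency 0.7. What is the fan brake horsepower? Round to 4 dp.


BHP = 4693 * 3.1 / (6356 * 0.7) = 3.2699 hp

3.2699 hp


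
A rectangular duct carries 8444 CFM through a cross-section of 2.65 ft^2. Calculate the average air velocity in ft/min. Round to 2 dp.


V = 8444 / 2.65 = 3186.42 ft/min

3186.42 ft/min


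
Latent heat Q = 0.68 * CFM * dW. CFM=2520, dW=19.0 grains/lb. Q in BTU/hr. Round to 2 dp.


Q = 0.68 * 2520 * 19.0 = 32558.40 BTU/hr

32558.40 BTU/hr


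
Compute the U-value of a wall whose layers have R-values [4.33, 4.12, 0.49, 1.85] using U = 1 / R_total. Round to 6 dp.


R_total = 4.33 + 4.12 + 0.49 + 1.85 = 10.79
U = 1/10.79 = 0.092678

0.092678


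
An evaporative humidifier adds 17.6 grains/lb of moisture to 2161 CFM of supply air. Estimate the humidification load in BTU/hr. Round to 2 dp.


Q = 0.68 * 2161 * 17.6 = 25862.85 BTU/hr

25862.85 BTU/hr


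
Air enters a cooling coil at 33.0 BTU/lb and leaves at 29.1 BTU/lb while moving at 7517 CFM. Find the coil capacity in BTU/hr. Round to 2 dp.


Q = 4.5 * 7517 * (33.0 - 29.1) = 131923.35 BTU/hr

131923.35 BTU/hr


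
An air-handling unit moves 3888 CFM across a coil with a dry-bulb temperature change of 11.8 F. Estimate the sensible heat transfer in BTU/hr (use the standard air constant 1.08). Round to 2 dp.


Q = 1.08 * 3888 * 11.8 = 49548.67 BTU/hr

49548.67 BTU/hr


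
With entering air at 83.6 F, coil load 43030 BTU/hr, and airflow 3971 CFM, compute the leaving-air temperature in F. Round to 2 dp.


dT = 43030/(1.08*3971) = 10.0334
T_leave = 83.6 - 10.0334 = 73.57 F

73.57 F


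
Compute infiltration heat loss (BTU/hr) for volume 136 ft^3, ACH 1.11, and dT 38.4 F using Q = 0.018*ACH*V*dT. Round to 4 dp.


Q = 0.018 * 1.11 * 136 * 38.4 = 104.3436 BTU/hr

104.3436 BTU/hr


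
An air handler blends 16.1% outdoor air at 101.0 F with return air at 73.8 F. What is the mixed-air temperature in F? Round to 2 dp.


T_mix = 73.8 + (16.1/100)*(101.0-73.8) = 78.18 F

78.18 F


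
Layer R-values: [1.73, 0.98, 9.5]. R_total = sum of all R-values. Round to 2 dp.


R_total = 1.73 + 0.98 + 9.5 = 12.21

12.21


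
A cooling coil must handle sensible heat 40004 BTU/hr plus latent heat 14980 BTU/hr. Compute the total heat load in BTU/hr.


Qt = 40004 + 14980 = 54984 BTU/hr

54984 BTU/hr


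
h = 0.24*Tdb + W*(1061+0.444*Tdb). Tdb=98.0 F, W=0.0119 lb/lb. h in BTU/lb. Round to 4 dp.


h = 0.24*98.0 + 0.0119*(1061+0.444*98.0) = 36.6637 BTU/lb

36.6637 BTU/lb


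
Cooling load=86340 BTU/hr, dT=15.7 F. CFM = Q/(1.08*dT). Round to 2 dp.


CFM = 86340 / (1.08 * 15.7) = 5092.00

5092.00 CFM


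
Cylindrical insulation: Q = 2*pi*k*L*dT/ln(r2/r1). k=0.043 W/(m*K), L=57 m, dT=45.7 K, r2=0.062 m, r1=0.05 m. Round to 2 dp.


Q = 2*pi*0.043*57*45.7/ln(0.062/0.05) = 3271.72 W

3271.72 W


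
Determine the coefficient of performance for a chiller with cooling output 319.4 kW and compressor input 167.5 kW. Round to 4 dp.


COP = 319.4 / 167.5 = 1.9069

1.9069


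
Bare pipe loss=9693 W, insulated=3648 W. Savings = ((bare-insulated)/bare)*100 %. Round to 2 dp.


Savings = ((9693-3648)/9693)*100 = 62.36 %

62.36 %


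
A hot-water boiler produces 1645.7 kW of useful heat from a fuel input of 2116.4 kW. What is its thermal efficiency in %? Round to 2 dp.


eta = (1645.7/2116.4)*100 = 77.76 %

77.76 %


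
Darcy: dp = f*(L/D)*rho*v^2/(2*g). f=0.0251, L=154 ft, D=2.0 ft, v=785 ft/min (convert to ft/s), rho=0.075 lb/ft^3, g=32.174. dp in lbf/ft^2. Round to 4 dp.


v_fps = 785/60 = 13.0833 ft/s
dp = 0.0251*(154/2.0)*0.075*13.0833^2/(2*32.174) = 0.3856 lbf/ft^2

0.3856 lbf/ft^2


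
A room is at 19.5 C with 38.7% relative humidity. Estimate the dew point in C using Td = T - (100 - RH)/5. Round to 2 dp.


Td = 19.5 - (100-38.7)/5 = 7.24 C

7.24 C


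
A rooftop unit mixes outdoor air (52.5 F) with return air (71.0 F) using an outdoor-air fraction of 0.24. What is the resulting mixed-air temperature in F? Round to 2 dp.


T_mix = 0.24*52.5 + 0.76*71.0 = 66.56 F

66.56 F


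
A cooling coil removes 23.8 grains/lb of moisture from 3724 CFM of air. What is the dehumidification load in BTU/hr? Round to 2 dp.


Q = 0.68 * 3724 * 23.8 = 60269.22 BTU/hr

60269.22 BTU/hr


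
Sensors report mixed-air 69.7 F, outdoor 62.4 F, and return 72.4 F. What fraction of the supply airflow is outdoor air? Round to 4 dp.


frac = (69.7 - 72.4) / (62.4 - 72.4) = 0.2700

0.2700


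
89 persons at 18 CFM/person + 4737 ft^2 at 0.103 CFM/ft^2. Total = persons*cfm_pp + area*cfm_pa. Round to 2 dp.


Total = 89*18 + 4737*0.103 = 2089.91 CFM

2089.91 CFM


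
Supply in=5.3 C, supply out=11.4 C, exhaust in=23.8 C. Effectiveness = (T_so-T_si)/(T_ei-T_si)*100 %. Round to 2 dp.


eff = (11.4-5.3)/(23.8-5.3)*100 = 32.97 %

32.97 %


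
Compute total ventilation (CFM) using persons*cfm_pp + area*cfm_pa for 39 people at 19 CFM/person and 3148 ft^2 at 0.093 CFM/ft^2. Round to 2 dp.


Total = 39*19 + 3148*0.093 = 1033.76 CFM

1033.76 CFM


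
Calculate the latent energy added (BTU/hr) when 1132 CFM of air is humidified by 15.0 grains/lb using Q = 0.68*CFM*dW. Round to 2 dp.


Q = 0.68 * 1132 * 15.0 = 11546.40 BTU/hr

11546.40 BTU/hr


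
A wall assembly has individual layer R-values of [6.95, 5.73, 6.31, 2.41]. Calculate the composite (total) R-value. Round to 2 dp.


R_total = 6.95 + 5.73 + 6.31 + 2.41 = 21.40

21.40


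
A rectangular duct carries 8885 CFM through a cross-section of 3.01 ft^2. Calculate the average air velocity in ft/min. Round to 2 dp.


V = 8885 / 3.01 = 2951.83 ft/min

2951.83 ft/min


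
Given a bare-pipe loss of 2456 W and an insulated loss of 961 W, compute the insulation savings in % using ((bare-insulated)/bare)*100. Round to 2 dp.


Savings = ((2456-961)/2456)*100 = 60.87 %

60.87 %


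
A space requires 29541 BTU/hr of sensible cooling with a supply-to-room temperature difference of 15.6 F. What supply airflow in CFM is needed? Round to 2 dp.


CFM = 29541 / (1.08 * 15.6) = 1753.38

1753.38 CFM


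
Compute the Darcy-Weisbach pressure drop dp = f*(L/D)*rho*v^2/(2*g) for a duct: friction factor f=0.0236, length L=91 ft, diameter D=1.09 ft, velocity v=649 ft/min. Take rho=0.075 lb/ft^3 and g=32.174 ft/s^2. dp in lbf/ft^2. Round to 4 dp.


v_fps = 649/60 = 10.8167 ft/s
dp = 0.0236*(91/1.09)*0.075*10.8167^2/(2*32.174) = 0.2687 lbf/ft^2

0.2687 lbf/ft^2


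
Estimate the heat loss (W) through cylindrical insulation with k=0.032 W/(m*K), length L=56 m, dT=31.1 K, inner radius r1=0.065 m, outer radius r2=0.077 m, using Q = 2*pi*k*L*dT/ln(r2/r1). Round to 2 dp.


Q = 2*pi*0.032*56*31.1/ln(0.077/0.065) = 2066.89 W

2066.89 W


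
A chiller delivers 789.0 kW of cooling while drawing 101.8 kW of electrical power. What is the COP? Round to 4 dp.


COP = 789.0 / 101.8 = 7.7505

7.7505


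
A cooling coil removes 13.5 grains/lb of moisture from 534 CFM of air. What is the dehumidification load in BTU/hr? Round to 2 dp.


Q = 0.68 * 534 * 13.5 = 4902.12 BTU/hr

4902.12 BTU/hr


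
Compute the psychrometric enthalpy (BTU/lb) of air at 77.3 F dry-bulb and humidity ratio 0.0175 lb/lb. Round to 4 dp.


h = 0.24*77.3 + 0.0175*(1061+0.444*77.3) = 37.7201 BTU/lb

37.7201 BTU/lb


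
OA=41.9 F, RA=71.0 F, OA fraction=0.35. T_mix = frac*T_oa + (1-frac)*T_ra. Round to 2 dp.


T_mix = 0.35*41.9 + 0.65*71.0 = 60.82 F

60.82 F


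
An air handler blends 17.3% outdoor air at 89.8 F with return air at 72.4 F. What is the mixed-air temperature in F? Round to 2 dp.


T_mix = 72.4 + (17.3/100)*(89.8-72.4) = 75.41 F

75.41 F


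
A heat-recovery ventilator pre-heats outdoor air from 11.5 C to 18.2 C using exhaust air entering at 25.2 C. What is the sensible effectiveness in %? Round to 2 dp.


eff = (18.2-11.5)/(25.2-11.5)*100 = 48.91 %

48.91 %


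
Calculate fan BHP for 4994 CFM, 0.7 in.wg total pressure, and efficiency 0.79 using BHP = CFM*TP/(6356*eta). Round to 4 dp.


BHP = 4994 * 0.7 / (6356 * 0.79) = 0.6962 hp

0.6962 hp


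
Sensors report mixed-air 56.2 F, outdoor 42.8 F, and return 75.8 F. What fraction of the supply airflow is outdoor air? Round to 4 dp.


frac = (56.2 - 75.8) / (42.8 - 75.8) = 0.5939

0.5939


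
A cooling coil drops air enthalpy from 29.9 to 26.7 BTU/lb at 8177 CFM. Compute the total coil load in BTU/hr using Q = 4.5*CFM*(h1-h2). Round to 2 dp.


Q = 4.5 * 8177 * (29.9 - 26.7) = 117748.80 BTU/hr

117748.80 BTU/hr


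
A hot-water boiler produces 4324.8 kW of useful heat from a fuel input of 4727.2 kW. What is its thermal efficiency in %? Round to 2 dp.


eta = (4324.8/4727.2)*100 = 91.49 %

91.49 %


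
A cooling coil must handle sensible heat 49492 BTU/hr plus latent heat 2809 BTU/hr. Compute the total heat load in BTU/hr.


Qt = 49492 + 2809 = 52301 BTU/hr

52301 BTU/hr


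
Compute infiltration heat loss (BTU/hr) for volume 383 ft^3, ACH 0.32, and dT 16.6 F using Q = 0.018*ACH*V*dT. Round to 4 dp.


Q = 0.018 * 0.32 * 383 * 16.6 = 36.6209 BTU/hr

36.6209 BTU/hr


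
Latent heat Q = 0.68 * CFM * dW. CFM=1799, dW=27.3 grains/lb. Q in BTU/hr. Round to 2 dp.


Q = 0.68 * 1799 * 27.3 = 33396.64 BTU/hr

33396.64 BTU/hr


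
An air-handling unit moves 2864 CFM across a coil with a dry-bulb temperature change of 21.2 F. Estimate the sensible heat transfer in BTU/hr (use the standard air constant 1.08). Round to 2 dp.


Q = 1.08 * 2864 * 21.2 = 65574.14 BTU/hr

65574.14 BTU/hr


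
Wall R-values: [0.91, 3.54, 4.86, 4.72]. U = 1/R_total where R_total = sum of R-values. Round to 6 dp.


R_total = 0.91 + 3.54 + 4.86 + 4.72 = 14.03
U = 1/14.03 = 0.071276

0.071276


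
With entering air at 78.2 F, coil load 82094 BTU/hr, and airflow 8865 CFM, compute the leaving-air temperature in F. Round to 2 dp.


dT = 82094/(1.08*8865) = 8.5745
T_leave = 78.2 - 8.5745 = 69.63 F

69.63 F


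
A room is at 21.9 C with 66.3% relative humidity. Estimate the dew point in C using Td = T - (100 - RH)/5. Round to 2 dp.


Td = 21.9 - (100-66.3)/5 = 15.16 C

15.16 C


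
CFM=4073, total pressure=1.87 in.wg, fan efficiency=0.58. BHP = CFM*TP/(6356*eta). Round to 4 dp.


BHP = 4073 * 1.87 / (6356 * 0.58) = 2.0661 hp

2.0661 hp


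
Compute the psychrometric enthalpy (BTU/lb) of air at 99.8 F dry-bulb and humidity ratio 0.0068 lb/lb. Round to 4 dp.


h = 0.24*99.8 + 0.0068*(1061+0.444*99.8) = 31.4681 BTU/lb

31.4681 BTU/lb


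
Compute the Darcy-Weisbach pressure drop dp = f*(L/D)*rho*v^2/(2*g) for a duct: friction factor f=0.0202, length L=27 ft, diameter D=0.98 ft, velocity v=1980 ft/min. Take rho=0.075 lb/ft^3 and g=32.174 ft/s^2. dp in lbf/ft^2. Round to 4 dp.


v_fps = 1980/60 = 33.0 ft/s
dp = 0.0202*(27/0.98)*0.075*33.0^2/(2*32.174) = 0.7064 lbf/ft^2

0.7064 lbf/ft^2


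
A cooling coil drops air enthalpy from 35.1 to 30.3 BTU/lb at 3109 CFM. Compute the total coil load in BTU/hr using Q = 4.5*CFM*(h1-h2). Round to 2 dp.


Q = 4.5 * 3109 * (35.1 - 30.3) = 67154.40 BTU/hr

67154.40 BTU/hr


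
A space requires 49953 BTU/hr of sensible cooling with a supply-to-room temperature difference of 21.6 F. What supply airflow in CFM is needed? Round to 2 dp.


CFM = 49953 / (1.08 * 21.6) = 2141.33

2141.33 CFM


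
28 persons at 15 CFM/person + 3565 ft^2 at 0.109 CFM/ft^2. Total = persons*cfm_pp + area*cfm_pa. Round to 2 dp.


Total = 28*15 + 3565*0.109 = 808.59 CFM

808.59 CFM


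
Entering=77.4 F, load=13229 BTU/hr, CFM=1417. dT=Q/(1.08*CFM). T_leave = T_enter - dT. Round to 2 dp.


dT = 13229/(1.08*1417) = 8.6444
T_leave = 77.4 - 8.6444 = 68.76 F

68.76 F


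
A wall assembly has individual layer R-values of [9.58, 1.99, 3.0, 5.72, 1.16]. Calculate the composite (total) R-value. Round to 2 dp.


R_total = 9.58 + 1.99 + 3.0 + 5.72 + 1.16 = 21.45

21.45


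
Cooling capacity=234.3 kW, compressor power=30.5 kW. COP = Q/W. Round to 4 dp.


COP = 234.3 / 30.5 = 7.6820

7.6820


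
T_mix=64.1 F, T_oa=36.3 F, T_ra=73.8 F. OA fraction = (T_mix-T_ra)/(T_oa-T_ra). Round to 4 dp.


frac = (64.1 - 73.8) / (36.3 - 73.8) = 0.2587

0.2587


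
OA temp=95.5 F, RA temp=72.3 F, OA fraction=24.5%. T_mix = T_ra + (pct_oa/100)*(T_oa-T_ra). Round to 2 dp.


T_mix = 72.3 + (24.5/100)*(95.5-72.3) = 77.98 F

77.98 F


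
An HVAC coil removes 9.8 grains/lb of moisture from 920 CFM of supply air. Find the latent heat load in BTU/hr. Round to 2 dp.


Q = 0.68 * 920 * 9.8 = 6130.88 BTU/hr

6130.88 BTU/hr


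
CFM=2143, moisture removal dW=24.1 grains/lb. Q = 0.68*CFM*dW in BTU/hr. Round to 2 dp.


Q = 0.68 * 2143 * 24.1 = 35119.48 BTU/hr

35119.48 BTU/hr


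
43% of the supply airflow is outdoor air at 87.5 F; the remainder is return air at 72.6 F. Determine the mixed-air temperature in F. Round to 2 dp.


T_mix = 0.43*87.5 + 0.57*72.6 = 79.01 F

79.01 F


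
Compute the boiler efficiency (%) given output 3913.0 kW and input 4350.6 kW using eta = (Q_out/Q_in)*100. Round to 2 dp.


eta = (3913.0/4350.6)*100 = 89.94 %

89.94 %


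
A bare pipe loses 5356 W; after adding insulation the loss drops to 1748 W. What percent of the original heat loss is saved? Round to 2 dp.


Savings = ((5356-1748)/5356)*100 = 67.36 %

67.36 %


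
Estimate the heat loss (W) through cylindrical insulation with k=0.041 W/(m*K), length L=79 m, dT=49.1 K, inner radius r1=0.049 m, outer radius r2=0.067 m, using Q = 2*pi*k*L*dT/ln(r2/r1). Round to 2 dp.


Q = 2*pi*0.041*79*49.1/ln(0.067/0.049) = 3193.78 W

3193.78 W


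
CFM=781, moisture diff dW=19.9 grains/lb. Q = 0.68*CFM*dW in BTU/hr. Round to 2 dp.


Q = 0.68 * 781 * 19.9 = 10568.49 BTU/hr

10568.49 BTU/hr


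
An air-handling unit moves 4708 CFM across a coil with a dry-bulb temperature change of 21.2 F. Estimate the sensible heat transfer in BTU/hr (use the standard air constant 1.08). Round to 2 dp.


Q = 1.08 * 4708 * 21.2 = 107794.37 BTU/hr

107794.37 BTU/hr


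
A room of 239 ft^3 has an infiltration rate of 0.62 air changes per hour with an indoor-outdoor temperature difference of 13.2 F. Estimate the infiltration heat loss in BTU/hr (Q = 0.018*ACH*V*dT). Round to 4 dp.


Q = 0.018 * 0.62 * 239 * 13.2 = 35.2076 BTU/hr

35.2076 BTU/hr


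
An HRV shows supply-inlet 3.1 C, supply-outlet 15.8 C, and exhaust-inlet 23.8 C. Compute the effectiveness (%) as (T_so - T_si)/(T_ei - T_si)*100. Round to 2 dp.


eff = (15.8-3.1)/(23.8-3.1)*100 = 61.35 %

61.35 %


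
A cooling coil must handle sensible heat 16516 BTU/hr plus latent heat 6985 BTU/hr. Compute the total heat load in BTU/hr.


Qt = 16516 + 6985 = 23501 BTU/hr

23501 BTU/hr


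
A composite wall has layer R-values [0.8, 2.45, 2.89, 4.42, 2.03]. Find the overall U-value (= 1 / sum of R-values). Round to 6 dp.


R_total = 0.8 + 2.45 + 2.89 + 4.42 + 2.03 = 12.59
U = 1/12.59 = 0.079428

0.079428


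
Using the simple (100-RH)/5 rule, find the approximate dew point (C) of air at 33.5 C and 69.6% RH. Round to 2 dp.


Td = 33.5 - (100-69.6)/5 = 27.42 C

27.42 C


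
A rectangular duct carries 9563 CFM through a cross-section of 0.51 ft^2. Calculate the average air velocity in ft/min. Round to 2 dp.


V = 9563 / 0.51 = 18750.98 ft/min

18750.98 ft/min


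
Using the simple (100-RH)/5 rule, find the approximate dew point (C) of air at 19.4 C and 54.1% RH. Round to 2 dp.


Td = 19.4 - (100-54.1)/5 = 10.22 C

10.22 C


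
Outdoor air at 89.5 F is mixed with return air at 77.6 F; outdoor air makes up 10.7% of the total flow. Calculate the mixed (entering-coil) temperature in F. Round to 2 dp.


T_mix = 77.6 + (10.7/100)*(89.5-77.6) = 78.87 F

78.87 F


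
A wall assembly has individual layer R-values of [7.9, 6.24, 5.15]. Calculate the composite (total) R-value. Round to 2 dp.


R_total = 7.9 + 6.24 + 5.15 = 19.29

19.29


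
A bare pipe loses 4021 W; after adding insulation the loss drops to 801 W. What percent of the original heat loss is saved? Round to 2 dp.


Savings = ((4021-801)/4021)*100 = 80.08 %

80.08 %


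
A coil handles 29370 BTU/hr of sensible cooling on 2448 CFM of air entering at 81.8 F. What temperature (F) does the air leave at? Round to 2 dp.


dT = 29370/(1.08*2448) = 11.1088
T_leave = 81.8 - 11.1088 = 70.69 F

70.69 F


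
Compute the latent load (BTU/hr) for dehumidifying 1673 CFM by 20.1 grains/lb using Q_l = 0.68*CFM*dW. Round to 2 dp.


Q = 0.68 * 1673 * 20.1 = 22866.56 BTU/hr

22866.56 BTU/hr


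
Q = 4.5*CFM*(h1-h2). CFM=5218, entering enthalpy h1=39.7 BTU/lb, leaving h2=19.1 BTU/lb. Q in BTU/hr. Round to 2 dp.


Q = 4.5 * 5218 * (39.7 - 19.1) = 483708.60 BTU/hr

483708.60 BTU/hr


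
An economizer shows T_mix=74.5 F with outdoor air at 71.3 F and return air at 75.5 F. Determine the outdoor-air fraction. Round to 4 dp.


frac = (74.5 - 75.5) / (71.3 - 75.5) = 0.2381

0.2381


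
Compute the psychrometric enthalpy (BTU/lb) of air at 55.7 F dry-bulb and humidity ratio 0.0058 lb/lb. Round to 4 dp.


h = 0.24*55.7 + 0.0058*(1061+0.444*55.7) = 19.6652 BTU/lb

19.6652 BTU/lb


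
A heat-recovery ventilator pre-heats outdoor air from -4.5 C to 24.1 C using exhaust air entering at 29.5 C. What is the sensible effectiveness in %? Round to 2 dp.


eff = (24.1-(-4.5))/(29.5-(-4.5))*100 = 84.12 %

84.12 %


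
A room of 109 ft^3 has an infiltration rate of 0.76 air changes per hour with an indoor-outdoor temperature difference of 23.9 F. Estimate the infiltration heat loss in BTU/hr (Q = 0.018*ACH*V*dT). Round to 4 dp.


Q = 0.018 * 0.76 * 109 * 23.9 = 35.6378 BTU/hr

35.6378 BTU/hr


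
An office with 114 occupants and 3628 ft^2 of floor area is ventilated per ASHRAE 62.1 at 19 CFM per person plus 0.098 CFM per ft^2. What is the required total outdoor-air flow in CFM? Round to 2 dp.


Total = 114*19 + 3628*0.098 = 2521.54 CFM

2521.54 CFM


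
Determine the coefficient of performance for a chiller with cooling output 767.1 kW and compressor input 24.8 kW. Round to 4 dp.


COP = 767.1 / 24.8 = 30.9315

30.9315


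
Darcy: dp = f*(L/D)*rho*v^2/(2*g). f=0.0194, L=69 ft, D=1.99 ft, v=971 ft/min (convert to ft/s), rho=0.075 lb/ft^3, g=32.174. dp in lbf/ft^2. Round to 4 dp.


v_fps = 971/60 = 16.1833 ft/s
dp = 0.0194*(69/1.99)*0.075*16.1833^2/(2*32.174) = 0.2053 lbf/ft^2

0.2053 lbf/ft^2


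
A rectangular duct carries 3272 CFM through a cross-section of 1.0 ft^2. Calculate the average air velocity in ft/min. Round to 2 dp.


V = 3272 / 1.0 = 3272.00 ft/min

3272.00 ft/min


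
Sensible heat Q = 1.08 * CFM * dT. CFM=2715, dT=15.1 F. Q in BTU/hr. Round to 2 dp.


Q = 1.08 * 2715 * 15.1 = 44276.22 BTU/hr

44276.22 BTU/hr


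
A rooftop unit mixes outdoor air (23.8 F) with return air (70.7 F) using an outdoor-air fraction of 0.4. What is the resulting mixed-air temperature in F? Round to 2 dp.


T_mix = 0.4*23.8 + 0.6*70.7 = 51.94 F

51.94 F


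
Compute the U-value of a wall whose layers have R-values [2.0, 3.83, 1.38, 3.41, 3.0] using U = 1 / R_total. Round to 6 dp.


R_total = 2.0 + 3.83 + 1.38 + 3.41 + 3.0 = 13.62
U = 1/13.62 = 0.073421

0.073421


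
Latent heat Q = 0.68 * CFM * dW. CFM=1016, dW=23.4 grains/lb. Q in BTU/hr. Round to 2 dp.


Q = 0.68 * 1016 * 23.4 = 16166.59 BTU/hr

16166.59 BTU/hr


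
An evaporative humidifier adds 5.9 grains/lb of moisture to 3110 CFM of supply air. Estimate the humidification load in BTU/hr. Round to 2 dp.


Q = 0.68 * 3110 * 5.9 = 12477.32 BTU/hr

12477.32 BTU/hr


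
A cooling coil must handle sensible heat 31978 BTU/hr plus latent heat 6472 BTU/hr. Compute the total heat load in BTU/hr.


Qt = 31978 + 6472 = 38450 BTU/hr

38450 BTU/hr


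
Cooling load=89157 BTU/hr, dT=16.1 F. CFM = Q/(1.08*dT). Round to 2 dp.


CFM = 89157 / (1.08 * 16.1) = 5127.50

5127.50 CFM


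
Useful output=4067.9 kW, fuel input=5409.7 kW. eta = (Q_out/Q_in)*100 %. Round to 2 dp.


eta = (4067.9/5409.7)*100 = 75.20 %

75.20 %


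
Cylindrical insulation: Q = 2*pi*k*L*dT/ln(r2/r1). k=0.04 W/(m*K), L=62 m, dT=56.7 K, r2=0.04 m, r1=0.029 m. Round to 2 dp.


Q = 2*pi*0.04*62*56.7/ln(0.04/0.029) = 2747.39 W

2747.39 W


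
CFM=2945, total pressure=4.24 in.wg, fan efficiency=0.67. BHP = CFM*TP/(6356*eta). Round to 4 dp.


BHP = 2945 * 4.24 / (6356 * 0.67) = 2.9322 hp

2.9322 hp


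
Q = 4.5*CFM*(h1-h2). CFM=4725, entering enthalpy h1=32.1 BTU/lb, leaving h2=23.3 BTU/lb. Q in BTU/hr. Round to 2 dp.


Q = 4.5 * 4725 * (32.1 - 23.3) = 187110.00 BTU/hr

187110.00 BTU/hr


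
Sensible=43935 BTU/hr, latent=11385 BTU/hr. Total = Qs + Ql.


Qt = 43935 + 11385 = 55320 BTU/hr

55320 BTU/hr


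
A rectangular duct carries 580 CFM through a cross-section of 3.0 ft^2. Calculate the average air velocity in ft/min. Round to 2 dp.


V = 580 / 3.0 = 193.33 ft/min

193.33 ft/min


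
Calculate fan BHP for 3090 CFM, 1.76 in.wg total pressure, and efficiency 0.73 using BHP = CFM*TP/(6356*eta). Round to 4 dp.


BHP = 3090 * 1.76 / (6356 * 0.73) = 1.1721 hp

1.1721 hp


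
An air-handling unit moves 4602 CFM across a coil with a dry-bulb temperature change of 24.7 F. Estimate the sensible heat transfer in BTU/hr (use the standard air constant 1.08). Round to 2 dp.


Q = 1.08 * 4602 * 24.7 = 122762.95 BTU/hr

122762.95 BTU/hr


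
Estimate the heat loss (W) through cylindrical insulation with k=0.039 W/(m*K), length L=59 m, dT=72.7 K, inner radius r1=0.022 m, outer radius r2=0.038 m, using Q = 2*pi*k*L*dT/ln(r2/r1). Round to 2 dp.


Q = 2*pi*0.039*59*72.7/ln(0.038/0.022) = 1923.12 W

1923.12 W


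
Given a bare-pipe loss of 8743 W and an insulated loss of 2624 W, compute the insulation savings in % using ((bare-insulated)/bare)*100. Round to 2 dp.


Savings = ((8743-2624)/8743)*100 = 69.99 %

69.99 %


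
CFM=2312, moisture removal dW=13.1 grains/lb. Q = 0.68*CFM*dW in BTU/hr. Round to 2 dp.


Q = 0.68 * 2312 * 13.1 = 20595.30 BTU/hr

20595.30 BTU/hr


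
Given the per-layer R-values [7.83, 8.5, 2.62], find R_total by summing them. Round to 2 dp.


R_total = 7.83 + 8.5 + 2.62 = 18.95

18.95


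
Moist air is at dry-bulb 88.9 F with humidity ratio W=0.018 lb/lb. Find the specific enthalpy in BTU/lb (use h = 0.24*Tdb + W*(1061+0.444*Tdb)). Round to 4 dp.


h = 0.24*88.9 + 0.018*(1061+0.444*88.9) = 41.1445 BTU/lb

41.1445 BTU/lb


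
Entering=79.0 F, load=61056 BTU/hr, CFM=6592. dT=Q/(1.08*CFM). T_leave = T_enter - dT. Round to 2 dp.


dT = 61056/(1.08*6592) = 8.5761
T_leave = 79.0 - 8.5761 = 70.42 F

70.42 F


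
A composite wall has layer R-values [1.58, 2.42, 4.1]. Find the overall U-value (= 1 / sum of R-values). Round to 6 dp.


R_total = 1.58 + 2.42 + 4.1 = 8.10
U = 1/8.10 = 0.123457

0.123457


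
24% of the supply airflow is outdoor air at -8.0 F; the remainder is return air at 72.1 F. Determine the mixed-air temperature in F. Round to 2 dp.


T_mix = 0.24*(-8.0) + 0.76*72.1 = 52.88 F

52.88 F


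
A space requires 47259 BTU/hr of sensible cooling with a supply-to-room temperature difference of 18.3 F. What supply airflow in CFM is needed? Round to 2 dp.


CFM = 47259 / (1.08 * 18.3) = 2391.17

2391.17 CFM


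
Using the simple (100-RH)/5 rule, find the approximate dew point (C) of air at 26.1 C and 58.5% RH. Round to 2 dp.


Td = 26.1 - (100-58.5)/5 = 17.80 C

17.80 C


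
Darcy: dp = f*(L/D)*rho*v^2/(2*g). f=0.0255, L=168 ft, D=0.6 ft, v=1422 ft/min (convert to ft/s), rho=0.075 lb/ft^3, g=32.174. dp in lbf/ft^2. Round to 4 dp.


v_fps = 1422/60 = 23.7 ft/s
dp = 0.0255*(168/0.6)*0.075*23.7^2/(2*32.174) = 4.6743 lbf/ft^2

4.6743 lbf/ft^2


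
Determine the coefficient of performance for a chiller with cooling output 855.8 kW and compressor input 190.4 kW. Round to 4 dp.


COP = 855.8 / 190.4 = 4.4947

4.4947


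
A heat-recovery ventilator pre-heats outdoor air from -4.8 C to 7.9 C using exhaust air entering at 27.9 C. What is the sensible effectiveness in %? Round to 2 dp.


eff = (7.9-(-4.8))/(27.9-(-4.8))*100 = 38.84 %

38.84 %


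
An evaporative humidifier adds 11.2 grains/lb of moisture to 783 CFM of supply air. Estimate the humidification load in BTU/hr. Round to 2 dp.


Q = 0.68 * 783 * 11.2 = 5963.33 BTU/hr

5963.33 BTU/hr


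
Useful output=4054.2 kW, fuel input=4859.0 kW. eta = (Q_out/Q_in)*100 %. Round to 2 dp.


eta = (4054.2/4859.0)*100 = 83.44 %

83.44 %


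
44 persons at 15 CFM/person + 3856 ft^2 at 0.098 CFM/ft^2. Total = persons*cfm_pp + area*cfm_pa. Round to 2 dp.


Total = 44*15 + 3856*0.098 = 1037.89 CFM

1037.89 CFM


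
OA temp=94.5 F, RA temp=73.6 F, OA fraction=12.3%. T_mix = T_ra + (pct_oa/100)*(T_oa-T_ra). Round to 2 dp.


T_mix = 73.6 + (12.3/100)*(94.5-73.6) = 76.17 F

76.17 F


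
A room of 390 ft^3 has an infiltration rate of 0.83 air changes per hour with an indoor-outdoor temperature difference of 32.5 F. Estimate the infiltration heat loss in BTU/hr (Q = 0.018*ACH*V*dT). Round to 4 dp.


Q = 0.018 * 0.83 * 390 * 32.5 = 189.3645 BTU/hr

189.3645 BTU/hr


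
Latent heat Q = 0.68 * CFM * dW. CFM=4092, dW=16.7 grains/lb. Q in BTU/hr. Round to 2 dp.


Q = 0.68 * 4092 * 16.7 = 46468.75 BTU/hr

46468.75 BTU/hr


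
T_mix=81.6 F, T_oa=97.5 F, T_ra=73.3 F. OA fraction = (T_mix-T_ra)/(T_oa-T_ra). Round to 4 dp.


frac = (81.6 - 73.3) / (97.5 - 73.3) = 0.3430

0.3430


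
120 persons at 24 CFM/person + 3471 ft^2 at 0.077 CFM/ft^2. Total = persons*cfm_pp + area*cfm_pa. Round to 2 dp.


Total = 120*24 + 3471*0.077 = 3147.27 CFM

3147.27 CFM


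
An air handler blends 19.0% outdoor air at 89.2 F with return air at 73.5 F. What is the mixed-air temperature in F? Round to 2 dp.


T_mix = 73.5 + (19.0/100)*(89.2-73.5) = 76.48 F

76.48 F


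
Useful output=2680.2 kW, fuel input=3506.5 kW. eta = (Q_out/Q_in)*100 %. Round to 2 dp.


eta = (2680.2/3506.5)*100 = 76.44 %

76.44 %


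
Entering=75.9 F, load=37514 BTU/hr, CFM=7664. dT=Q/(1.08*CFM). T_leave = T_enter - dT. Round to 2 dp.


dT = 37514/(1.08*7664) = 4.5323
T_leave = 75.9 - 4.5323 = 71.37 F

71.37 F


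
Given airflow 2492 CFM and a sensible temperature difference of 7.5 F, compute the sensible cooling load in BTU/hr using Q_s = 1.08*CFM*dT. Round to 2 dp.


Q = 1.08 * 2492 * 7.5 = 20185.20 BTU/hr

20185.20 BTU/hr


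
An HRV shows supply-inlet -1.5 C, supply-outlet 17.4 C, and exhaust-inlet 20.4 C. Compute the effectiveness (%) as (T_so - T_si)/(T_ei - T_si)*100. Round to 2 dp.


eff = (17.4-(-1.5))/(20.4-(-1.5))*100 = 86.30 %

86.30 %


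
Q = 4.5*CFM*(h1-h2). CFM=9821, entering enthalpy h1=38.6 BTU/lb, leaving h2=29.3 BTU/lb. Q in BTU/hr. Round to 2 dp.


Q = 4.5 * 9821 * (38.6 - 29.3) = 411008.85 BTU/hr

411008.85 BTU/hr


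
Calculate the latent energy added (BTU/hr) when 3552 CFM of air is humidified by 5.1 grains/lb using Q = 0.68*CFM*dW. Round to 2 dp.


Q = 0.68 * 3552 * 5.1 = 12318.34 BTU/hr

12318.34 BTU/hr


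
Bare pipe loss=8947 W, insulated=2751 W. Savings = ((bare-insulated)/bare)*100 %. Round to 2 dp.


Savings = ((8947-2751)/8947)*100 = 69.25 %

69.25 %


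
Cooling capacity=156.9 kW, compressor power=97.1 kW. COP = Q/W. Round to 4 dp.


COP = 156.9 / 97.1 = 1.6159

1.6159


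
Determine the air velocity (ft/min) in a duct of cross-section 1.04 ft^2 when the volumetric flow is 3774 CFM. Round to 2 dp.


V = 3774 / 1.04 = 3628.85 ft/min

3628.85 ft/min


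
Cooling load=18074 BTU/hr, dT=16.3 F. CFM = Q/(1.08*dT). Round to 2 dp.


CFM = 18074 / (1.08 * 16.3) = 1026.70

1026.70 CFM


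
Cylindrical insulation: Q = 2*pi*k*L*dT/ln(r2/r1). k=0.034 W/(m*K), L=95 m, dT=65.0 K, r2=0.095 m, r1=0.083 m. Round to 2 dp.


Q = 2*pi*0.034*95*65.0/ln(0.095/0.083) = 9768.89 W

9768.89 W


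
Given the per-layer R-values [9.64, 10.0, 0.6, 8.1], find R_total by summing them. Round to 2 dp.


R_total = 9.64 + 10.0 + 0.6 + 8.1 = 28.34

28.34


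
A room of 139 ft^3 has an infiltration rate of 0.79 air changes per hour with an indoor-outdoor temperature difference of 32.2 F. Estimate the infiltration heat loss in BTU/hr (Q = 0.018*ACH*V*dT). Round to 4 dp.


Q = 0.018 * 0.79 * 139 * 32.2 = 63.6459 BTU/hr

63.6459 BTU/hr


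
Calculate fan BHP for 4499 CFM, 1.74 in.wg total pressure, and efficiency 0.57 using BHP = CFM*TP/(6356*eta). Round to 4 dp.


BHP = 4499 * 1.74 / (6356 * 0.57) = 2.1608 hp

2.1608 hp


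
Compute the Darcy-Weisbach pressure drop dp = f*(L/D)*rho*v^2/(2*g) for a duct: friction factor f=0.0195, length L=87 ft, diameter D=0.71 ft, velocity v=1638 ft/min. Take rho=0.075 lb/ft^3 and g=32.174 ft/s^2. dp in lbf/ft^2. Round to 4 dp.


v_fps = 1638/60 = 27.3 ft/s
dp = 0.0195*(87/0.71)*0.075*27.3^2/(2*32.174) = 2.0756 lbf/ft^2

2.0756 lbf/ft^2


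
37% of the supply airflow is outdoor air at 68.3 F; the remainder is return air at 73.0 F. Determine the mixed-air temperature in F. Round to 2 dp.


T_mix = 0.37*68.3 + 0.63*73.0 = 71.26 F

71.26 F


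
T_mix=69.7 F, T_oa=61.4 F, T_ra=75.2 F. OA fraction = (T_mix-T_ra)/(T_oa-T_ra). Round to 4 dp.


frac = (69.7 - 75.2) / (61.4 - 75.2) = 0.3986

0.3986


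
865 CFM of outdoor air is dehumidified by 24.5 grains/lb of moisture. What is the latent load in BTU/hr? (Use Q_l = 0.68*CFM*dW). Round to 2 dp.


Q = 0.68 * 865 * 24.5 = 14410.90 BTU/hr

14410.90 BTU/hr


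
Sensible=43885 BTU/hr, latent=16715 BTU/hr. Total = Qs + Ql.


Qt = 43885 + 16715 = 60600 BTU/hr

60600 BTU/hr


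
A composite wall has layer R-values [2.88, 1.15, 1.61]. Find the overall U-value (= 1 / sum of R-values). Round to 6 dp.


R_total = 2.88 + 1.15 + 1.61 = 5.64
U = 1/5.64 = 0.177305

0.177305


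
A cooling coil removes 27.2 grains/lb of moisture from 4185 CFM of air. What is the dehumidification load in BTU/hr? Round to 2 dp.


Q = 0.68 * 4185 * 27.2 = 77405.76 BTU/hr

77405.76 BTU/hr


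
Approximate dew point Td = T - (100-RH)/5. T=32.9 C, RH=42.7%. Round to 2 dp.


Td = 32.9 - (100-42.7)/5 = 21.44 C

21.44 C


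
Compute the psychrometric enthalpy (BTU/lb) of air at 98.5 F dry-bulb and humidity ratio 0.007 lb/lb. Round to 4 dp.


h = 0.24*98.5 + 0.007*(1061+0.444*98.5) = 31.3731 BTU/lb

31.3731 BTU/lb


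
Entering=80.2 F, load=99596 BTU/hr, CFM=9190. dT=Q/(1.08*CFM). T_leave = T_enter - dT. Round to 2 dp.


dT = 99596/(1.08*9190) = 10.0347
T_leave = 80.2 - 10.0347 = 70.17 F

70.17 F


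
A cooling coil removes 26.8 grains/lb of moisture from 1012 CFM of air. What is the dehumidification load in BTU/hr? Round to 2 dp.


Q = 0.68 * 1012 * 26.8 = 18442.69 BTU/hr

18442.69 BTU/hr


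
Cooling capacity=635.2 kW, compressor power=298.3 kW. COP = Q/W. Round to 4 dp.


COP = 635.2 / 298.3 = 2.1294

2.1294


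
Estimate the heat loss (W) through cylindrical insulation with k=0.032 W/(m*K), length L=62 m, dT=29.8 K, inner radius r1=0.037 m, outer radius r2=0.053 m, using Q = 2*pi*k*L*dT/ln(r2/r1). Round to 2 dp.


Q = 2*pi*0.032*62*29.8/ln(0.053/0.037) = 1033.69 W

1033.69 W
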